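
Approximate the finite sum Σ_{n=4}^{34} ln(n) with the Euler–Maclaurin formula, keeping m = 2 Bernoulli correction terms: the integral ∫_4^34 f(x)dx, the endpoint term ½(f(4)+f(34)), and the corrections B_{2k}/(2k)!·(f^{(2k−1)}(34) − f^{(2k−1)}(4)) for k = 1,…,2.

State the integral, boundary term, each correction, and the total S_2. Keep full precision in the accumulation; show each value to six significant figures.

S_2 ≈ 86.7891

Integral: ∫_4^34 ln(x) dx = 84.3511.
Boundary: ½(f(4) + f(34)) = ½(1.38629 + 3.52636) = 2.45633.
So far: 86.8074.
k=1: B_{2}/(2)! × [f^{(1)}(34) − f^{(1)}(4)] = 1/12 × (0.0294118 − 0.250000) = -0.0183824.
Running total after k=1: 86.7890.
k=2: B_{4}/(4)! × [f^{(3)}(34) − f^{(3)}(4)] = −1/720 × (5.08854e-05 − 0.0312500) = 4.33321e-05.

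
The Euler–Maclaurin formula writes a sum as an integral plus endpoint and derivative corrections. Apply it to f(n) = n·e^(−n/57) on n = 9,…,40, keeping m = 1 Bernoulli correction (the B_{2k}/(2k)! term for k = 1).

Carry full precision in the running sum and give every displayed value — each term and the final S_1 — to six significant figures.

Integral: ∫_9^40 x·e^(−x/57) dx = 471.714.
½[f(9) + f(40)] = ½[7.68546 + 19.8286] = 13.7570.
Integral + boundary = 485.471.
Correction k=1: B_{2}/2! · (f^{(1)}(40) − f^{(1)}(9)) = 1/12 · (0.147845 − 0.719107) = -0.0476052.

S_1 ≈ 485.423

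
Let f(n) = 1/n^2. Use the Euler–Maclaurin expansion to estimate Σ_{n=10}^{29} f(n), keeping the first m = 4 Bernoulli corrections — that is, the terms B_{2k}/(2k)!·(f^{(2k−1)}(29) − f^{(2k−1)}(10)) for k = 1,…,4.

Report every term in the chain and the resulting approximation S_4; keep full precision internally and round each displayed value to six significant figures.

Integral: ∫_10^29 1/x^2 dx = 0.0655172.
Boundary: ½(f(10) + f(29)) = ½(0.0100000 + 0.00118906) = 0.00559453.
So far: 0.0711118.
Order-1 term: 1/12 · (-8.20042e-05 − (-0.00200000)) = 0.000159833.
Running total after k=1: 0.0712716.
Order-2 term: −1/720 · (-1.17010e-06 − (-0.000240000)) = -3.31708e-07.
Running total after k=2: 0.0712713.
Order-3 term: 1/30240 · (-4.17394e-08 − (-7.20000e-05)) = 2.37957e-09.
Running total after k=3: 0.0712713.
Order-4 term: −1/1209600 · (-2.77932e-09 − (-4.03200e-05)) = -3.33310e-11.

S_4 ≈ 0.0712713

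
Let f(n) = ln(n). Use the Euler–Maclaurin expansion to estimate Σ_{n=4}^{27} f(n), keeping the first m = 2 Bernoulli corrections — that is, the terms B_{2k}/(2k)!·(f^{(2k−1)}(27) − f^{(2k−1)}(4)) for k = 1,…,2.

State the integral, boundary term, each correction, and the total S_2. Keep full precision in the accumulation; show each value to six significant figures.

Integral: ∫_4^27 ln(x) dx = 60.4424.
Endpoint term: (f(4) + f(27))/2 = (1.38629 + 3.29584)/2 = 2.34107.
So far: 62.7835.
Order-1 term: 1/12 · (0.0370370 − 0.250000) = -0.0177469.
Partial sum through k=1: 62.7657.
Order-2 term: −1/720 · (0.000101611 − 0.0312500) = 4.32617e-05.

S_2 ≈ 62.7658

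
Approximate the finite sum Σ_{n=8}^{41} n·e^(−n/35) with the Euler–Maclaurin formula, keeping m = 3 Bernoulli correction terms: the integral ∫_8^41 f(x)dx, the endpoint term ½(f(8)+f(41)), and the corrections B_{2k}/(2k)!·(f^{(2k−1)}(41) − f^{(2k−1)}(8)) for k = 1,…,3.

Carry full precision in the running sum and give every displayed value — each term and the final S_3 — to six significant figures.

Integral: ∫_8^41 x·e^(−x/35) dx = 373.085.
Boundary: ½(f(8) + f(41)) = ½(6.36536 + 12.7069) = 9.53612.
Running total after boundary: 382.621.
k=1: B_{2}/(2)! × [f^{(1)}(41) − f^{(1)}(8)] = 1/12 × (-0.0531298 − 0.613802) = -0.0555777.
Running total after k=1: 382.566.
k=2: B_{4}/(4)! × [f^{(3)}(41) − f^{(3)}(8)] = −1/720 × (0.000462627 − 0.00180012) = 1.85762e-06.
Running total after k=2: 382.566.
k=3: B_{6}/(6)! × [f^{(5)}(41) − f^{(5)}(8)] = 1/30240 × (7.90714e-07 − 2.52993e-06) = -5.75138e-11.

S_3 ≈ 382.566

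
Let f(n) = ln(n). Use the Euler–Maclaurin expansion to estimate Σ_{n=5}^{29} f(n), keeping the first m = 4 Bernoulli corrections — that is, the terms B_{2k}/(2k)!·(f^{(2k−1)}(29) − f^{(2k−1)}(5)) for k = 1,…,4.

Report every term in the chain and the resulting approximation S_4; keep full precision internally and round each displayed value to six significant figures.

S_4 ≈ 68.0790

Integral: ∫_5^29 ln(x) dx = 65.6044.
½[f(5) + f(29)] = ½[1.60944 + 3.36730] = 2.48837.
Running total after boundary: 68.0928.
k=1: B_{2}/(2)! × [f^{(1)}(29) − f^{(1)}(5)] = 1/12 × (0.0344828 − 0.200000) = -0.0137931.
Running total after k=1: 68.0790.
k=2: B_{4}/(4)! × [f^{(3)}(29) − f^{(3)}(5)] = −1/720 × (8.20042e-05 − 0.0160000) = 2.21083e-05.
Running total after k=2: 68.0790.
k=3: B_{6}/(6)! × [f^{(5)}(29) − f^{(5)}(5)] = 1/30240 × (1.17010e-06 − 0.00768000) = -2.53930e-07.
Running total after k=3: 68.0790.
k=4: B_{8}/(8)! × [f^{(7)}(29) − f^{(7)}(5)] = −1/1209600 × (4.17394e-08 − 0.00921600) = 7.61901e-09.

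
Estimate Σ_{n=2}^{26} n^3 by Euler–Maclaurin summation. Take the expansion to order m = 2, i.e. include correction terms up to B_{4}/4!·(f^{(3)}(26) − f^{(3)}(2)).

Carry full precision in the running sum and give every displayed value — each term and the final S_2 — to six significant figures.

The integral term ∫_2^26 x^3 dx = 114240.
Boundary: ½(f(2) + f(26)) = ½(8.00000 + 17576.0) = 8792.00.
So far: 123032.
Correction k=1: B_{2}/2! · (f^{(1)}(26) − f^{(1)}(2)) = 1/12 · (2028.00 − 12.0000) = 168.000.
Partial sum through k=1: 123200.
Correction k=2: B_{4}/4! · (f^{(3)}(26) − f^{(3)}(2)) = −1/720 · (6.00000 − 6.00000) = 0.00000.

S_2 ≈ 123200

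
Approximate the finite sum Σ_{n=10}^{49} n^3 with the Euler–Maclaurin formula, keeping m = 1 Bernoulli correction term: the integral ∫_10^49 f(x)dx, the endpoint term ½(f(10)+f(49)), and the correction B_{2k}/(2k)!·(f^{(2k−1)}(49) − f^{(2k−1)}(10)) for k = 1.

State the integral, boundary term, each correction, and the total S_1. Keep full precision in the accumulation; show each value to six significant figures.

The integral term ∫_10^49 x^3 dx = 1.43870e+06.
½[f(10) + f(49)] = ½[1000.00 + 117649] = 59324.5.
So far: 1.49802e+06.
Correction k=1: B_{2}/2! · (f^{(1)}(49) − f^{(1)}(10)) = 1/12 · (7203.00 − 300.000) = 575.250.

S_1 ≈ 1.49860e+06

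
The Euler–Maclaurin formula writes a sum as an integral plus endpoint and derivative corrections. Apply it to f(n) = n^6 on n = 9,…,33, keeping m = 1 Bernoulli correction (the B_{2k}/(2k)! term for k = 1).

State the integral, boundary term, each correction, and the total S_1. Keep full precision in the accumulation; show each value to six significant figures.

Integral: ∫_9^33 x^6 dx = 6.08767e+09.
½[f(9) + f(33)] = ½[531441 + 1.29147e+09] = 6.46000e+08.
Integral + boundary = 6.73367e+09.
Order-1 term: 1/12 · (2.34812e+08 − 354294) = 1.95382e+07.

S_1 ≈ 6.75320e+09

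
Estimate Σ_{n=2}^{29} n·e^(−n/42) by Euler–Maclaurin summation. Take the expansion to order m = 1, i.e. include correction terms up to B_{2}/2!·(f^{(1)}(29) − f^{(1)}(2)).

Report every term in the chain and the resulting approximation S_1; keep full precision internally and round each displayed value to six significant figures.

The integral term ∫_2^29 x·e^(−x/42) dx = 267.075.
Boundary: ½(f(2) + f(29)) = ½(1.90699 + 14.5388) = 8.22289.
Running total after boundary: 275.297.
Correction k=1: B_{2}/2! · (f^{(1)}(29) − f^{(1)}(2)) = 1/12 · (0.155176 − 0.908092) = -0.0627430.

S_1 ≈ 275.235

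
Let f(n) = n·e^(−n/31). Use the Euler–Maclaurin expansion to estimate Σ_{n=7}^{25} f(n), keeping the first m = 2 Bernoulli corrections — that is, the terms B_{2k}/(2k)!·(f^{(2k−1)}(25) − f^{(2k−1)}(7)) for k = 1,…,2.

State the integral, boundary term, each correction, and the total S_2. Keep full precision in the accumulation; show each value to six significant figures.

S_2 ≈ 173.204

The integral term ∫_7^25 x·e^(−x/31) dx = 164.875.
Endpoint term: (f(7) + f(25))/2 = (5.58511 + 11.1610)/2 = 8.37305.
So far: 173.248.
Correction k=1: B_{2}/2! · (f^{(1)}(25) − f^{(1)}(7)) = 1/12 · (0.0864076 − 0.617708) = -0.0442750.
Partial sum through k=1: 173.204.
Correction k=2: B_{4}/4! · (f^{(3)}(25) − f^{(3)}(7)) = −1/720 · (0.00101903 − 0.00230328) = 1.78368e-06.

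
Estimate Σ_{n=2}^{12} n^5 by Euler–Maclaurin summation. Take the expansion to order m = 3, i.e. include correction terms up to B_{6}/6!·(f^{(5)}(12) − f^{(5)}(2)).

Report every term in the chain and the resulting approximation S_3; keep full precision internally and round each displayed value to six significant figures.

∫_2^12 x^5 dx evaluates to 497653.
Boundary: ½(f(2) + f(12)) = ½(32.0000 + 248832) = 124432.
Integral + boundary = 622085.
Correction k=1: B_{2}/2! · (f^{(1)}(12) − f^{(1)}(2)) = 1/12 · (103680 − 80.0000) = 8633.33.
Running total after k=1: 630719.
Correction k=2: B_{4}/4! · (f^{(3)}(12) − f^{(3)}(2)) = −1/720 · (8640.00 − 240.000) = -11.6667.
Running total after k=2: 630707.
Correction k=3: B_{6}/6! · (f^{(5)}(12) − f^{(5)}(2)) = 1/30240 · (120.000 − 120.000) = 0.00000.

S_3 ≈ 630707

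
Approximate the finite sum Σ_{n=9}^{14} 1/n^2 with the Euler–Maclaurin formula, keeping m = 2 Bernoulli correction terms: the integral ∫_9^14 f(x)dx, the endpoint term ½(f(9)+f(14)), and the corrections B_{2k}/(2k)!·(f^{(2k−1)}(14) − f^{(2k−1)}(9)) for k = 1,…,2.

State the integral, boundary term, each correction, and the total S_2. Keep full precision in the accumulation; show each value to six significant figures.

The integral term ∫_9^14 1/x^2 dx = 0.0396825.
Boundary: ½(f(9) + f(14)) = ½(0.0123457 + 0.00510204) = 0.00872386.
So far: 0.0484064.
Order-1 term: 1/12 · (-0.000728863 − (-0.00274348)) = 0.000167885.
Running total after k=1: 0.0485743.
Order-2 term: −1/720 · (-4.46243e-05 − (-0.000406442)) = -5.02525e-07.

S_2 ≈ 0.0485738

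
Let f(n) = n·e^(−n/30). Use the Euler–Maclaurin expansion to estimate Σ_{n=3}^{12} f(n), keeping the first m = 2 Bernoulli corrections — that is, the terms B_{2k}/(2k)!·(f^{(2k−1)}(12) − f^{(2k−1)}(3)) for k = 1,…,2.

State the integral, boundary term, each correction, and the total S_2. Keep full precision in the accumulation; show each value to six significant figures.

The integral term ∫_3^12 x·e^(−x/30) dx = 51.1858.
Boundary: ½(f(3) + f(12)) = ½(2.71451 + 8.04384) = 5.37918.
Running total after boundary: 56.5650.
Order-1 term: 1/12 · (0.402192 − 0.814354) = -0.0343468.
Running total after k=1: 56.5306.
Order-2 term: −1/720 · (0.00193648 − 0.00291559) = 1.35987e-06.

S_2 ≈ 56.5306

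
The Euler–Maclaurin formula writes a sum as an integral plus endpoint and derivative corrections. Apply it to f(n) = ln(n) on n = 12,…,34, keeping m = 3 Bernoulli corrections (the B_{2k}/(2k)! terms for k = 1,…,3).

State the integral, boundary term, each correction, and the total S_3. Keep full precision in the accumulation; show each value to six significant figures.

S_3 ≈ 71.0785

∫_12^34 ln(x) dx evaluates to 68.0774.
Endpoint term: (f(12) + f(34))/2 = (2.48491 + 3.52636)/2 = 3.00563.
Running total after boundary: 71.0830.
Correction k=1: B_{2}/2! · (f^{(1)}(34) − f^{(1)}(12)) = 1/12 · (0.0294118 − 0.0833333) = -0.00449346.
Partial sum through k=1: 71.0785.
Correction k=2: B_{4}/4! · (f^{(3)}(34) − f^{(3)}(12)) = −1/720 · (5.08854e-05 − 0.00115741) = 1.53684e-06.
Partial sum through k=2: 71.0785.
Correction k=3: B_{6}/6! · (f^{(5)}(34) − f^{(5)}(12)) = 1/30240 · (5.28222e-07 − 9.64506e-05) = -3.17204e-09.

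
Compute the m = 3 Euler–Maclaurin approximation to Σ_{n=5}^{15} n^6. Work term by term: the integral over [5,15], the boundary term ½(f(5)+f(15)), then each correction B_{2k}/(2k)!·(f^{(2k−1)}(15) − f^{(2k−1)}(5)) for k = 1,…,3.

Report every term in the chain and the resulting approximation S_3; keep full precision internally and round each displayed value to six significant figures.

S_3 ≈ 3.04780e+07

The integral term ∫_5^15 x^6 dx = 2.43973e+07.
Boundary: ½(f(5) + f(15)) = ½(15625.0 + 1.13906e+07) = 5.70312e+06.
Running total after boundary: 3.01004e+07.
Correction k=1: B_{2}/2! · (f^{(1)}(15) − f^{(1)}(5)) = 1/12 · (4.55625e+06 − 18750.0) = 378125.
Running total after k=1: 3.04786e+07.
Correction k=2: B_{4}/4! · (f^{(3)}(15) − f^{(3)}(5)) = −1/720 · (405000 − 15000.0) = -541.667.
Running total after k=2: 3.04780e+07.
Correction k=3: B_{6}/6! · (f^{(5)}(15) − f^{(5)}(5)) = 1/30240 · (10800.0 − 3600.00) = 0.238095.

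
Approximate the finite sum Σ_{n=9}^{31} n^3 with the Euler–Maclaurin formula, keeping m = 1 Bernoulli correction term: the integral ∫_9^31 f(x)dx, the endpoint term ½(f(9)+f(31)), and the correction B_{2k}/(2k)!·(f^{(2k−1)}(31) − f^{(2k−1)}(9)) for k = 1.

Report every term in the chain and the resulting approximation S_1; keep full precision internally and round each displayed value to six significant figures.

Integral: ∫_9^31 x^3 dx = 229240.
½[f(9) + f(31)] = ½[729.000 + 29791.0] = 15260.0.
Integral + boundary = 244500.
k=1: B_{2}/(2)! × [f^{(1)}(31) − f^{(1)}(9)] = 1/12 × (2883.00 − 243.000) = 220.000.

S_1 ≈ 244720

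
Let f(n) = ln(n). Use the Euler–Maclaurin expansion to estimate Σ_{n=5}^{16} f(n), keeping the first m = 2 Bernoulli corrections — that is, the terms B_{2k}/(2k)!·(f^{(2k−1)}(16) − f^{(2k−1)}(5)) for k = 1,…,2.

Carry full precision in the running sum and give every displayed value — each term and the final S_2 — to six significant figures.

∫_5^16 ln(x) dx evaluates to 25.3142.
Endpoint term: (f(5) + f(16))/2 = (1.60944 + 2.77259)/2 = 2.19101.
So far: 27.5052.
k=1: B_{2}/(2)! × [f^{(1)}(16) − f^{(1)}(5)] = 1/12 × (0.0625000 − 0.200000) = -0.0114583.
After k=1: 27.4938.
k=2: B_{4}/(4)! × [f^{(3)}(16) − f^{(3)}(5)] = −1/720 × (0.000488281 − 0.0160000) = 2.15441e-05.

S_2 ≈ 27.4938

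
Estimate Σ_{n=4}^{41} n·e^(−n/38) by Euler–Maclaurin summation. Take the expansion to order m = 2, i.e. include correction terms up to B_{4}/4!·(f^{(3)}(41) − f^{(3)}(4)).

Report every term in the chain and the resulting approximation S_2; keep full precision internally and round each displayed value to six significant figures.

S_2 ≈ 424.700

The integral term ∫_4^41 x·e^(−x/38) dx = 416.000.
Boundary: ½(f(4) + f(41)) = ½(3.60035 + 13.9381) = 8.76922.
So far: 424.770.
k=1: B_{2}/(2)! × [f^{(1)}(41) − f^{(1)}(4)] = 1/12 × (-0.0268384 − 0.805342) = -0.0693483.
Partial sum through k=1: 424.700.
k=2: B_{4}/(4)! × [f^{(3)}(41) − f^{(3)}(4)] = −1/720 × (0.000452263 − 0.00180437) = 1.87793e-06.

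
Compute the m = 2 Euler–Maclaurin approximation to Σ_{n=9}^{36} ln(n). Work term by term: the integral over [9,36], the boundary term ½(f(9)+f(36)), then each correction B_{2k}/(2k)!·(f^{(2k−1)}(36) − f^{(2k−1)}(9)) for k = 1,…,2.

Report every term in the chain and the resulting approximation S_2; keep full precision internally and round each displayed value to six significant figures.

S_2 ≈ 85.1151

The integral term ∫_9^36 ln(x) dx = 82.2317.
½[f(9) + f(36)] = ½[2.19722 + 3.58352] = 2.89037.
Integral + boundary = 85.1220.
Correction k=1: B_{2}/2! · (f^{(1)}(36) − f^{(1)}(9)) = 1/12 · (0.0277778 − 0.111111) = -0.00694444.
After k=1: 85.1151.
Correction k=2: B_{4}/4! · (f^{(3)}(36) − f^{(3)}(9)) = −1/720 · (4.28669e-05 − 0.00274348) = 3.75086e-06.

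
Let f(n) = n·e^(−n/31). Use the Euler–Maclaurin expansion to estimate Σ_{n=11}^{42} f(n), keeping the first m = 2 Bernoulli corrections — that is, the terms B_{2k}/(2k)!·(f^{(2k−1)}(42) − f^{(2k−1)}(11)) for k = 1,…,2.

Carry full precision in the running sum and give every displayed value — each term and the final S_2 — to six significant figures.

The integral term ∫_11^42 x·e^(−x/31) dx = 329.246.
½[f(11) + f(42)] = ½[7.71415 + 10.8355] = 9.27484.
Running total after boundary: 338.521.
k=1: B_{2}/(2)! × [f^{(1)}(42) − f^{(1)}(11)] = 1/12 × (-0.0915444 − 0.452443) = -0.0453323.
After k=1: 338.476.
k=2: B_{4}/(4)! × [f^{(3)}(42) − f^{(3)}(11)] = −1/720 × (0.000441658 − 0.00193030) = 2.06756e-06.

S_2 ≈ 338.476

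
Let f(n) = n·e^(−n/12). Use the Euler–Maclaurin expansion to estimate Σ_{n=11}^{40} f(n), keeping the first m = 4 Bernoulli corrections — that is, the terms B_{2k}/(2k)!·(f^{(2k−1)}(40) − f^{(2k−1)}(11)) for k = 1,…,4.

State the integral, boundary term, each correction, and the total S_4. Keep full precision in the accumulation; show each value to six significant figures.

∫_11^40 x·e^(−x/12) dx evaluates to 88.0979.
Boundary: ½(f(11) + f(40)) = ½(4.39835 + 1.42696) = 2.91265.
Running total after boundary: 91.0106.
k=1: B_{2}/(2)! × [f^{(1)}(40) − f^{(1)}(11)] = 1/12 × (-0.0832393 − 0.0333208) = -0.00971334.
After k=1: 91.0009.
k=2: B_{4}/(4)! × [f^{(3)}(40) − f^{(3)}(11)] = −1/720 × (-8.25787e-05 − 0.00578486) = 8.14922e-06.
After k=2: 91.0009.
k=3: B_{6}/(6)! × [f^{(5)}(40) − f^{(5)}(11)] = 1/30240 × (2.86732e-06 − 7.87384e-05) = -2.50896e-09.
After k=3: 91.0009.
k=4: B_{8}/(8)! × [f^{(7)}(40) − f^{(7)}(11)] = −1/1209600 × (4.38062e-08 − 8.14612e-07) = 6.37240e-13.

S_4 ≈ 91.0009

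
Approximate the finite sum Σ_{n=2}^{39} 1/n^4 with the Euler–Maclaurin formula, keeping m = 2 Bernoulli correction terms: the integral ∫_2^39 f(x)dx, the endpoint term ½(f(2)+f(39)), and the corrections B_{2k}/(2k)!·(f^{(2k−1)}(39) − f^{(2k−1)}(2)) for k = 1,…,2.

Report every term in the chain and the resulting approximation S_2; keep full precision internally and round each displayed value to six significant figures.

S_2 ≈ 0.0820258

The integral term ∫_2^39 1/x^4 dx = 0.0416610.
Endpoint term: (f(2) + f(39))/2 = (0.0625000 + 4.32257e-07)/2 = 0.0312502.
Running total after boundary: 0.0729113.
Order-1 term: 1/12 · (-4.43340e-08 − (-0.125000)) = 0.0104167.
After k=1: 0.0833279.
Order-2 term: −1/720 · (-8.74438e-10 − (-0.937500)) = -0.00130208.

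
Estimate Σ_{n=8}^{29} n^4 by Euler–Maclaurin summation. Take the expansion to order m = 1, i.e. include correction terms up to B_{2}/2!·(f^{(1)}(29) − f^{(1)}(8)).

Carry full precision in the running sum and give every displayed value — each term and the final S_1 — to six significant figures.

Integral: ∫_8^29 x^4 dx = 4.09568e+06.
Endpoint term: (f(8) + f(29))/2 = (4096.00 + 707281)/2 = 355688.
Integral + boundary = 4.45136e+06.
k=1: B_{2}/(2)! × [f^{(1)}(29) − f^{(1)}(8)] = 1/12 × (97556.0 − 2048.00) = 7959.00.

S_1 ≈ 4.45932e+06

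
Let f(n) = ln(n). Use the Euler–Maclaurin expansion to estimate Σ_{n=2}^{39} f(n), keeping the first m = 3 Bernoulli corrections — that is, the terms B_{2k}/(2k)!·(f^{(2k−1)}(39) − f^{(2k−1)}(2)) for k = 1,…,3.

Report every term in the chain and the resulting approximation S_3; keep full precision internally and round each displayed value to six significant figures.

Integral: ∫_2^39 ln(x) dx = 104.493.
½[f(2) + f(39)] = ½[0.693147 + 3.66356] = 2.17835.
Integral + boundary = 106.671.
k=1: B_{2}/(2)! × [f^{(1)}(39) − f^{(1)}(2)] = 1/12 × (0.0256410 − 0.500000) = -0.0395299.
Running total after k=1: 106.631.
k=2: B_{4}/(4)! × [f^{(3)}(39) − f^{(3)}(2)] = −1/720 × (3.37160e-05 − 0.250000) = 0.000347175.
Running total after k=2: 106.632.
k=3: B_{6}/(6)! × [f^{(5)}(39) − f^{(5)}(2)] = 1/30240 × (2.66004e-07 − 0.750000) = -2.48016e-05.

S_3 ≈ 106.632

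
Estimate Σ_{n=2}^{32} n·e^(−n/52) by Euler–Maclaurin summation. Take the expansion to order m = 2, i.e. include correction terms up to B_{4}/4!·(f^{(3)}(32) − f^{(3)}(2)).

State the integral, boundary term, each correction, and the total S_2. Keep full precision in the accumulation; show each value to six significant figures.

S_2 ≈ 350.989

∫_2^32 x·e^(−x/52) dx evaluates to 341.439.
½[f(2) + f(32)] = ½[1.92454 + 17.2939] = 9.60920.
So far: 351.048.
Correction k=1: B_{2}/2! · (f^{(1)}(32) − f^{(1)}(2)) = 1/12 · (0.207859 − 0.925258) = -0.0597833.
After k=1: 350.989.
Correction k=2: B_{4}/4! · (f^{(3)}(32) − f^{(3)}(2)) = −1/720 · (0.000476599 − 0.00105392) = 8.01832e-07.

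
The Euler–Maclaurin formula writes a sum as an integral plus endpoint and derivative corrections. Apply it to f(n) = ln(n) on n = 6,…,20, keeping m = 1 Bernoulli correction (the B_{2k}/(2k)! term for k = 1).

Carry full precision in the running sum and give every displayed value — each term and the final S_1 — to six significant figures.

The integral term ∫_6^20 ln(x) dx = 35.1641.
Endpoint term: (f(6) + f(20))/2 = (1.79176 + 2.99573)/2 = 2.39375.
So far: 37.5578.
k=1: B_{2}/(2)! × [f^{(1)}(20) − f^{(1)}(6)] = 1/12 × (0.0500000 − 0.166667) = -0.00972222.

S_1 ≈ 37.5481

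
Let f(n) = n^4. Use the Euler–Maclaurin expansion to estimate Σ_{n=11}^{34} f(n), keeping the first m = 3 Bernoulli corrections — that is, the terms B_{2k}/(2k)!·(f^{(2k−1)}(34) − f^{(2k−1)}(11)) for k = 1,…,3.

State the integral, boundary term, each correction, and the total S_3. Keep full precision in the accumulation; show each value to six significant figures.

S_3 ≈ 9.74302e+06

The integral term ∫_11^34 x^4 dx = 9.05487e+06.
Endpoint term: (f(11) + f(34))/2 = (14641.0 + 1.33634e+06)/2 = 675488.
So far: 9.73036e+06.
Order-1 term: 1/12 · (157216 − 5324.00) = 12657.7.
Running total after k=1: 9.74302e+06.
Order-2 term: −1/720 · (816.000 − 264.000) = -0.766667.
Running total after k=2: 9.74302e+06.
Order-3 term: 1/30240 · (0.00000 − 0.00000) = 0.00000.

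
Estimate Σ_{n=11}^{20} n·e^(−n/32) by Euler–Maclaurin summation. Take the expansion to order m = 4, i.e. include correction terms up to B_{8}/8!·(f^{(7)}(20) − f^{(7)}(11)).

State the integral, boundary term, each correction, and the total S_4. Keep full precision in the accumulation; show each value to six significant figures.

The integral term ∫_11^20 x·e^(−x/32) dx = 85.0551.
Boundary: ½(f(11) + f(20)) = ½(7.80017 + 10.7052) = 9.25270.
Running total after boundary: 94.3078.
k=1: B_{2}/(2)! × [f^{(1)}(20) − f^{(1)}(11)] = 1/12 × (0.200723 − 0.465351) = -0.0220523.
After k=1: 94.2857.
k=2: B_{4}/(4)! × [f^{(3)}(20) − f^{(3)}(11)] = −1/720 × (0.00124145 − 0.00183942) = 8.30509e-07.
After k=2: 94.2857.
k=3: B_{6}/(6)! × [f^{(5)}(20) − f^{(5)}(11)] = 1/30240 × (2.23328e-06 − 3.14882e-06) = -3.02756e-11.
After k=3: 94.2857.
k=4: B_{8}/(8)! × [f^{(7)}(20) − f^{(7)}(11)] = −1/1209600 × (3.17794e-09 − 4.39583e-09) = 1.00685e-15.

S_4 ≈ 94.2857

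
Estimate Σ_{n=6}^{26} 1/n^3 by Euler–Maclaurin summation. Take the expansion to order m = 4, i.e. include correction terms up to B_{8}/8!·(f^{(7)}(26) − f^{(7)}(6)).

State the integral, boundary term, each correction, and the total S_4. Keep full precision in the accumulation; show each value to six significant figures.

S_4 ≈ 0.0156831

∫_6^26 1/x^3 dx evaluates to 0.0131492.
½[f(6) + f(26)] = ½[0.00462963 + 5.68958e-05] = 0.00234326.
So far: 0.0154925.
Correction k=1: B_{2}/2! · (f^{(1)}(26) − f^{(1)}(6)) = 1/12 · (-6.56490e-06 − (-0.00231481)) = 0.000192354.
Partial sum through k=1: 0.0156849.
Correction k=2: B_{4}/4! · (f^{(3)}(26) − f^{(3)}(6)) = −1/720 · (-1.94228e-07 − (-0.00128601)) = -1.78585e-06.
Partial sum through k=2: 0.0156831.
Correction k=3: B_{6}/6! · (f^{(5)}(26) − f^{(5)}(6)) = 1/30240 · (-1.20674e-08 − (-0.00150034)) = 4.96141e-08.
Partial sum through k=3: 0.0156831.
Correction k=4: B_{8}/8! · (f^{(7)}(26) − f^{(7)}(6)) = −1/1209600 · (-1.28529e-09 − (-0.00300069)) = -2.48072e-09.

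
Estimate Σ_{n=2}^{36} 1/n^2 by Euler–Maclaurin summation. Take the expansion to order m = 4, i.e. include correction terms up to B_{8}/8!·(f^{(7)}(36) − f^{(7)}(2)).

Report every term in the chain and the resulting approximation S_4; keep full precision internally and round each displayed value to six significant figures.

S_4 ≈ 0.617517

∫_2^36 1/x^2 dx evaluates to 0.472222.
½[f(2) + f(36)] = ½[0.250000 + 0.000771605] = 0.125386.
So far: 0.597608.
Order-1 term: 1/12 · (-4.28669e-05 − (-0.250000)) = 0.0208298.
Running total after k=1: 0.618438.
Order-2 term: −1/720 · (-3.96916e-07 − (-0.750000)) = -0.00104167.
Running total after k=2: 0.617396.
Order-3 term: 1/30240 · (-9.18787e-09 − (-5.62500)) = 0.000186012.
Running total after k=3: 0.617582.
Order-4 term: −1/1209600 · (-3.97007e-10 − (-78.7500)) = -6.51042e-05.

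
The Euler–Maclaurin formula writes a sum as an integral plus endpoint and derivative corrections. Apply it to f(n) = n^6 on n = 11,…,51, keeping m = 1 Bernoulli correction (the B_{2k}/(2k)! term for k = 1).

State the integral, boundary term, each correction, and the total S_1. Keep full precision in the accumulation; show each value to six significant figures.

S_1 ≈ 1.37170e+11

The integral term ∫_11^51 x^6 dx = 1.28199e+11.
Endpoint term: (f(11) + f(51))/2 = (1.77156e+06 + 1.75963e+10)/2 = 8.79903e+09.
Running total after boundary: 1.36998e+11.
Correction k=1: B_{2}/2! · (f^{(1)}(51) − f^{(1)}(11)) = 1/12 · (2.07015e+09 − 966306) = 1.72432e+08.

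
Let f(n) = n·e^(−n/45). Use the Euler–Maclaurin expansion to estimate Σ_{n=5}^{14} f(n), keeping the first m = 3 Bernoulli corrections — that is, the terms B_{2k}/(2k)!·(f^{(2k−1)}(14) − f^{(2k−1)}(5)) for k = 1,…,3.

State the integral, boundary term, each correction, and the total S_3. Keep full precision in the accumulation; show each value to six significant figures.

S_3 ≈ 75.5906

Integral: ∫_5^14 x·e^(−x/45) dx = 68.2493.
Boundary: ½(f(5) + f(14)) = ½(4.47420 + 10.2569) = 7.36553.
Integral + boundary = 75.6148.
k=1: B_{2}/(2)! × [f^{(1)}(14) − f^{(1)}(5)] = 1/12 × (0.504702 − 0.795413) = -0.0242259.
Partial sum through k=1: 75.5906.
k=2: B_{4}/(4)! × [f^{(3)}(14) − f^{(3)}(5)] = −1/720 × (0.000972823 − 0.00127659) = 4.21896e-07.
Partial sum through k=2: 75.5906.
k=3: B_{6}/(6)! × [f^{(5)}(14) − f^{(5)}(5)] = 1/30240 × (8.37734e-07 − 1.06685e-06) = -7.57674e-12.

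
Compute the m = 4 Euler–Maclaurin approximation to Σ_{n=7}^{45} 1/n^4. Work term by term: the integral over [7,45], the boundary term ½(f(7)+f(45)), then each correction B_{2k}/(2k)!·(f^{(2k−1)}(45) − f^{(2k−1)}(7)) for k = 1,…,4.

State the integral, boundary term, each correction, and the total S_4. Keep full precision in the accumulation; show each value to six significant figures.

Integral: ∫_7^45 1/x^4 dx = 0.000968159.
Endpoint term: (f(7) + f(45))/2 = (0.000416493 + 2.43865e-07)/2 = 0.000208368.
Running total after boundary: 0.00117653.
Order-1 term: 1/12 · (-2.16769e-08 − (-0.000237996)) = 1.98312e-05.
Partial sum through k=1: 0.00119636.
Order-2 term: −1/720 · (-3.21139e-10 − (-0.000145712)) = -2.02377e-07.
Partial sum through k=2: 0.00119616.
Order-3 term: 1/30240 · (-8.88089e-12 − (-0.000166528)) = 5.50687e-09.
Partial sum through k=3: 0.00119616.
Order-4 term: −1/1209600 · (-3.94706e-13 − (-0.000305868)) = -2.52867e-10.

S_4 ≈ 0.00119616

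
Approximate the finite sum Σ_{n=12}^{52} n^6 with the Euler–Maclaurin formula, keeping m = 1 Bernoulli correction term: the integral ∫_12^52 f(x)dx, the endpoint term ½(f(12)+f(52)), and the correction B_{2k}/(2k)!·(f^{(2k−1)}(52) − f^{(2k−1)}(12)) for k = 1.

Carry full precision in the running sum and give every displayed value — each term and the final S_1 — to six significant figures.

S_1 ≈ 1.56939e+11

∫_12^52 x^6 dx evaluates to 1.46862e+11.
½[f(12) + f(52)] = ½[2.98598e+06 + 1.97706e+10] = 9.88680e+09.
Integral + boundary = 1.56749e+11.
Order-1 term: 1/12 · (2.28122e+09 − 1.49299e+06) = 1.89978e+08.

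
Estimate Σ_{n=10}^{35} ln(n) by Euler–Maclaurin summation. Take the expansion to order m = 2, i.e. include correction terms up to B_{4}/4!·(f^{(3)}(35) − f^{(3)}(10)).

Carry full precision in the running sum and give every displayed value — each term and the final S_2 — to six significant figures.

∫_10^35 ln(x) dx evaluates to 76.4113.
Endpoint term: (f(10) + f(35))/2 = (2.30259 + 3.55535)/2 = 2.92897.
So far: 79.3403.
k=1: B_{2}/(2)! × [f^{(1)}(35) − f^{(1)}(10)] = 1/12 × (0.0285714 − 0.100000) = -0.00595238.
Partial sum through k=1: 79.3343.
k=2: B_{4}/(4)! × [f^{(3)}(35) − f^{(3)}(10)] = −1/720 × (4.66472e-05 − 0.00200000) = 2.71299e-06.

S_2 ≈ 79.3343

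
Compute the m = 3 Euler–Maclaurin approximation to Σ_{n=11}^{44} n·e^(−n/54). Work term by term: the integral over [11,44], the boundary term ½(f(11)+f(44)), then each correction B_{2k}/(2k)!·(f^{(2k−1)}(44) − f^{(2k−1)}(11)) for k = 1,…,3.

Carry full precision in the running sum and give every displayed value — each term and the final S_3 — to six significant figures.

S_3 ≈ 534.419

∫_11^44 x·e^(−x/54) dx evaluates to 520.240.
Endpoint term: (f(11) + f(44))/2 = (8.97274 + 19.4797)/2 = 14.2262.
So far: 534.466.
Correction k=1: B_{2}/2! · (f^{(1)}(44) − f^{(1)}(11)) = 1/12 · (0.0819854 − 0.649542) = -0.0472964.
Partial sum through k=1: 534.419.
Correction k=2: B_{4}/4! · (f^{(3)}(44) − f^{(3)}(11)) = −1/720 · (0.000331765 − 0.000782219) = 6.25630e-07.
Partial sum through k=2: 534.419.
Correction k=3: B_{6}/6! · (f^{(5)}(44) − f^{(5)}(11)) = 1/30240 · (2.17906e-07 − 4.60112e-07) = -8.00944e-12.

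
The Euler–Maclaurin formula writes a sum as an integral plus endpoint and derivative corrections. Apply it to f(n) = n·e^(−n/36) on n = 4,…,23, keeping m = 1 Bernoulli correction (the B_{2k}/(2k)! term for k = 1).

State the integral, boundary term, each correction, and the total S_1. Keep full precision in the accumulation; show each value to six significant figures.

S_1 ≈ 175.164

Integral: ∫_4^23 x·e^(−x/36) dx = 167.354.
Boundary: ½(f(4) + f(23)) = ½(3.57936 + 12.1412) = 7.86028.
Integral + boundary = 175.215.
Order-1 term: 1/12 · (0.190623 − 0.795413) = -0.0503992.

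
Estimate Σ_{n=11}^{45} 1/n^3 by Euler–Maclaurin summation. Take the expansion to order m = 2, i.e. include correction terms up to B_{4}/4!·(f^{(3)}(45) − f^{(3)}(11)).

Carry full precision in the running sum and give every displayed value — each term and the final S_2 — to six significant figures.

S_2 ≈ 0.00428343

∫_11^45 1/x^3 dx evaluates to 0.00388532.
Endpoint term: (f(11) + f(45))/2 = (0.000751315 + 1.09739e-05)/2 = 0.000381144.
Integral + boundary = 0.00426646.
Order-1 term: 1/12 · (-7.31596e-07 − (-0.000204904)) = 1.70144e-05.
Running total after k=1: 0.00428348.
Order-2 term: −1/720 · (-7.22564e-09 − (-3.38684e-05)) = -4.70295e-08.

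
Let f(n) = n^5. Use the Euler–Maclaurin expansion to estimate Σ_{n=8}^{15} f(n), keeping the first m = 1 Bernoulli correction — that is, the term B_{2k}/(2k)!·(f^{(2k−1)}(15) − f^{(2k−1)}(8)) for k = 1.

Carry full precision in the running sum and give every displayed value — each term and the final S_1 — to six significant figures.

Integral: ∫_8^15 x^5 dx = 1.85475e+06.
Boundary: ½(f(8) + f(15)) = ½(32768.0 + 759375) = 396072.
Running total after boundary: 2.25082e+06.
Correction k=1: B_{2}/2! · (f^{(1)}(15) − f^{(1)}(8)) = 1/12 · (253125 − 20480.0) = 19387.1.

S_1 ≈ 2.27021e+06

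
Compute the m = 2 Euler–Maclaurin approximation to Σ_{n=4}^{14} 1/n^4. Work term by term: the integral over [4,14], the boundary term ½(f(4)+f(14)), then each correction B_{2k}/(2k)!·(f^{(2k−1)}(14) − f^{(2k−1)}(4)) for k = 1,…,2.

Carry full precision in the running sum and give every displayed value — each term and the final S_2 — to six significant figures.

S_2 ≈ 0.00736773

∫_4^14 1/x^4 dx evaluates to 0.00508686.
Boundary: ½(f(4) + f(14)) = ½(0.00390625 + 2.60308e-05) = 0.00196614.
Integral + boundary = 0.00705300.
Correction k=1: B_{2}/2! · (f^{(1)}(14) − f^{(1)}(4)) = 1/12 · (-7.43738e-06 − (-0.00390625)) = 0.000324901.
Running total after k=1: 0.00737790.
Correction k=2: B_{4}/4! · (f^{(3)}(14) − f^{(3)}(4)) = −1/720 · (-1.13837e-06 − (-0.00732422)) = -1.01709e-05.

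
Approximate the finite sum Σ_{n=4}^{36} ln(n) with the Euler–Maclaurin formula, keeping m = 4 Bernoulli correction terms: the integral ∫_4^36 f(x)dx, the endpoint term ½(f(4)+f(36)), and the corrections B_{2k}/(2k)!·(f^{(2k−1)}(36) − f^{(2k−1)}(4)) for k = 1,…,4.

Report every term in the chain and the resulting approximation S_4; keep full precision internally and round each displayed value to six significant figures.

The integral term ∫_4^36 ln(x) dx = 91.4615.
½[f(4) + f(36)] = ½[1.38629 + 3.58352] = 2.48491.
Running total after boundary: 93.9464.
Correction k=1: B_{2}/2! · (f^{(1)}(36) − f^{(1)}(4)) = 1/12 · (0.0277778 − 0.250000) = -0.0185185.
After k=1: 93.9279.
Correction k=2: B_{4}/4! · (f^{(3)}(36) − f^{(3)}(4)) = −1/720 · (4.28669e-05 − 0.0312500) = 4.33432e-05.
After k=2: 93.9279.
Correction k=3: B_{6}/6! · (f^{(5)}(36) − f^{(5)}(4)) = 1/30240 · (3.96916e-07 − 0.0234375) = -7.75036e-07.
After k=3: 93.9279.
Correction k=4: B_{8}/8! · (f^{(7)}(36) − f^{(7)}(4)) = −1/1209600 · (9.18787e-09 − 0.0439453) = 3.63304e-08.

S_4 ≈ 93.9279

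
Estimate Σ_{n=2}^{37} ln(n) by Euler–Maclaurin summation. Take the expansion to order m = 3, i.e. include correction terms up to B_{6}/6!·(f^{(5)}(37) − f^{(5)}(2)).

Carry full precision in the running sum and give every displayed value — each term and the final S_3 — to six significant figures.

∫_2^37 ln(x) dx evaluates to 97.2177.
Endpoint term: (f(2) + f(37))/2 = (0.693147 + 3.61092)/2 = 2.15203.
So far: 99.3697.
Correction k=1: B_{2}/2! · (f^{(1)}(37) − f^{(1)}(2)) = 1/12 · (0.0270270 − 0.500000) = -0.0394144.
Partial sum through k=1: 99.3303.
Correction k=2: B_{4}/4! · (f^{(3)}(37) − f^{(3)}(2)) = −1/720 · (3.94843e-05 − 0.250000) = 0.000347167.
Partial sum through k=2: 99.3306.
Correction k=3: B_{6}/6! · (f^{(5)}(37) − f^{(5)}(2)) = 1/30240 · (3.46101e-07 − 0.750000) = -2.48016e-05.

S_3 ≈ 99.3306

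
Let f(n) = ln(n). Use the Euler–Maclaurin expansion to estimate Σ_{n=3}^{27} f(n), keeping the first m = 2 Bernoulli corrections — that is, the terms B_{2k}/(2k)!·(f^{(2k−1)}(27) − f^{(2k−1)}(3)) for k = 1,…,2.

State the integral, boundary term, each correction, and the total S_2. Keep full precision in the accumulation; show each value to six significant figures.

Integral: ∫_3^27 ln(x) dx = 61.6918.
Boundary: ½(f(3) + f(27)) = ½(1.09861 + 3.29584) = 2.19722.
So far: 63.8890.
Correction k=1: B_{2}/2! · (f^{(1)}(27) − f^{(1)}(3)) = 1/12 · (0.0370370 − 0.333333) = -0.0246914.
Partial sum through k=1: 63.8643.
Correction k=2: B_{4}/4! · (f^{(3)}(27) − f^{(3)}(3)) = −1/720 · (0.000101611 − 0.0740741) = 0.000102740.

S_2 ≈ 63.8644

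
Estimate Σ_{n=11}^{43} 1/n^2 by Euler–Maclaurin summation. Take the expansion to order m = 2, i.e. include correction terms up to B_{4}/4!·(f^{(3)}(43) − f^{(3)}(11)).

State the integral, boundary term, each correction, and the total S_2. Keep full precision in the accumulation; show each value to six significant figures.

Integral: ∫_11^43 1/x^2 dx = 0.0676533.
Endpoint term: (f(11) + f(43))/2 = (0.00826446 + 0.000540833)/2 = 0.00440265.
So far: 0.0720559.
k=1: B_{2}/(2)! × [f^{(1)}(43) − f^{(1)}(11)] = 1/12 × (-2.51550e-05 − (-0.00150263)) = 0.000123123.
Running total after k=1: 0.0721790.
k=2: B_{4}/(4)! × [f^{(3)}(43) − f^{(3)}(11)] = −1/720 × (-1.63256e-07 − (-0.000149021)) = -2.06747e-07.

S_2 ≈ 0.0721788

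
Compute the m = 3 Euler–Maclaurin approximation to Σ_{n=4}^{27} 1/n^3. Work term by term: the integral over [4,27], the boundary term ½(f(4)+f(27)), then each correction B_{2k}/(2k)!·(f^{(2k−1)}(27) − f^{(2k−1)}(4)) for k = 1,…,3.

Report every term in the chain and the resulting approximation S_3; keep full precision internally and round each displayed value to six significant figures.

The integral term ∫_4^27 1/x^3 dx = 0.0305641.
Endpoint term: (f(4) + f(27))/2 = (0.0156250 + 5.08053e-05)/2 = 0.00783790.
Running total after boundary: 0.0384020.
Correction k=1: B_{2}/2! · (f^{(1)}(27) − f^{(1)}(4)) = 1/12 · (-5.64503e-06 − (-0.0117188)) = 0.000976092.
Running total after k=1: 0.0393781.
Correction k=2: B_{4}/4! · (f^{(3)}(27) − f^{(3)}(4)) = −1/720 · (-1.54870e-07 − (-0.0146484)) = -2.03448e-05.
Running total after k=2: 0.0393578.
Correction k=3: B_{6}/6! · (f^{(5)}(27) − f^{(5)}(4)) = 1/30240 · (-8.92258e-09 − (-0.0384521)) = 1.27157e-06.

S_3 ≈ 0.0393591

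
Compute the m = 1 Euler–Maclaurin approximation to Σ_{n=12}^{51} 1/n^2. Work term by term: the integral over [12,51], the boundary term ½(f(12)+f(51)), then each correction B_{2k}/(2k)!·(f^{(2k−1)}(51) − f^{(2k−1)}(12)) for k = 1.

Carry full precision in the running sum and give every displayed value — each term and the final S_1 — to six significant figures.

S_1 ≈ 0.0674851

Integral: ∫_12^51 1/x^2 dx = 0.0637255.
½[f(12) + f(51)] = ½[0.00694444 + 0.000384468] = 0.00366446.
Running total after boundary: 0.0673899.
k=1: B_{2}/(2)! × [f^{(1)}(51) − f^{(1)}(12)] = 1/12 × (-1.50772e-05 − (-0.00115741)) = 9.51942e-05.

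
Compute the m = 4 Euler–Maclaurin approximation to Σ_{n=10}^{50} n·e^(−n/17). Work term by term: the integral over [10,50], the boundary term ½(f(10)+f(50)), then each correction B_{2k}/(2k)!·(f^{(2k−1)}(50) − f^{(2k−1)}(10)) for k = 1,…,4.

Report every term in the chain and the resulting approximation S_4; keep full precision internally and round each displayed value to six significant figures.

S_4 ≈ 198.811

The integral term ∫_10^50 x·e^(−x/17) dx = 194.742.
Boundary: ½(f(10) + f(50)) = ½(5.55306 + 2.64018) = 4.09662.
So far: 198.839.
Correction k=1: B_{2}/2! · (f^{(1)}(50) − f^{(1)}(10)) = 1/12 · (-0.102501 − 0.228656) = -0.0275964.
Partial sum through k=1: 198.811.
Correction k=2: B_{4}/4! · (f^{(3)}(50) − f^{(3)}(10)) = −1/720 · (1.07477e-05 − 0.00463415) = 6.42139e-06.
Partial sum through k=2: 198.811.
Correction k=3: B_{6}/6! · (f^{(5)}(50) − f^{(5)}(10)) = 1/30240 · (1.30163e-06 − 2.93325e-05) = -9.26947e-10.
Partial sum through k=3: 198.811.
Correction k=4: B_{8}/8! · (f^{(7)}(50) − f^{(7)}(10)) = −1/1209600 · (8.87912e-09 − 1.47508e-07) = 1.14608e-13.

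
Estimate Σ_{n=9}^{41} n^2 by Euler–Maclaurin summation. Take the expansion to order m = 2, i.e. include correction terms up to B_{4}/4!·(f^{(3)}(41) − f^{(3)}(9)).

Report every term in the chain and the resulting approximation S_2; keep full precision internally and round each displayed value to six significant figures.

S_2 ≈ 23617.0

The integral term ∫_9^41 x^2 dx = 22730.7.
½[f(9) + f(41)] = ½[81.0000 + 1681.00] = 881.000.
Running total after boundary: 23611.7.
Correction k=1: B_{2}/2! · (f^{(1)}(41) − f^{(1)}(9)) = 1/12 · (82.0000 − 18.0000) = 5.33333.
Running total after k=1: 23617.0.
Correction k=2: B_{4}/4! · (f^{(3)}(41) − f^{(3)}(9)) = −1/720 · (0.00000 − 0.00000) = 0.00000.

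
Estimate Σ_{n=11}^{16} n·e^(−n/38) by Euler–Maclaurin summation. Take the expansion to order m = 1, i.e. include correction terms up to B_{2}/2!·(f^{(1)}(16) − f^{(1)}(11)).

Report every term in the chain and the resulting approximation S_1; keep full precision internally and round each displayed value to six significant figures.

Integral: ∫_11^16 x·e^(−x/38) dx = 47.1587.
Boundary: ½(f(11) + f(16)) = ½(8.23523 + 10.5017) = 9.36846.
Integral + boundary = 56.5271.
Order-1 term: 1/12 · (0.379995 − 0.531941) = -0.0126621.

S_1 ≈ 56.5145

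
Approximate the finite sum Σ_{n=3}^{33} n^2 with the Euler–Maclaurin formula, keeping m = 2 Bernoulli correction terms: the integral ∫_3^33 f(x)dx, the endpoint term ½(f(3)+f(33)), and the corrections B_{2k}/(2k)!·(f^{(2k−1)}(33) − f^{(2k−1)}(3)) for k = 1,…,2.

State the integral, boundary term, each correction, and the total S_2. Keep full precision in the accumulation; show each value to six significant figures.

S_2 ≈ 12524.0

The integral term ∫_3^33 x^2 dx = 11970.0.
Boundary: ½(f(3) + f(33)) = ½(9.00000 + 1089.00) = 549.000.
So far: 12519.0.
Order-1 term: 1/12 · (66.0000 − 6.00000) = 5.00000.
After k=1: 12524.0.
Order-2 term: −1/720 · (0.00000 − 0.00000) = 0.00000.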